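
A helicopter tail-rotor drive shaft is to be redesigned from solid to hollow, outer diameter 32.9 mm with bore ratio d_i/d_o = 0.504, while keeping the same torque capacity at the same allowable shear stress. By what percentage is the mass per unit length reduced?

Equal τ_max and T ⇒ the solid shaft needs d_s³ = d_o³(1−k⁴), so d_s = 32.9·(1−0.504⁴)^(1/3) = 32.18 mm.
Area ratio A_h/A_s = d_o²(1−k²)/d_s² = (1−k²)/(1−k⁴)^(2/3) = 0.7799.
Mass saving = 1 − 0.7799 = 22.0 %.

22.0 %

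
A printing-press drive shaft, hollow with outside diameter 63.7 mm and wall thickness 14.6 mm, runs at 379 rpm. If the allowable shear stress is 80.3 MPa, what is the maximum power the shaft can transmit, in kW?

148 kW

J = π(d_o⁴ − d_i⁴)/32 = π(0.0637⁴ − 0.0345⁴)/32 = 1.477×10^-6 m⁴.
T_max = τ_allow·J/r = 8.03×10^7 × 1.477×10^-6 / 0.0319 = 3725 N·m.
ω = 2π·379/60 = 39.69 rad/s, so P_max = T_max·ω = 1.478×10^5 W.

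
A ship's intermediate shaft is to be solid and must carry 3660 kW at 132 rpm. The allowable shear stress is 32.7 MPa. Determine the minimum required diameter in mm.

345 mm

ω = 2π·132/60 = 13.82 rad/s, so T = P/ω = 3660×10³ / 13.82 = 264800 N·m.
For a solid shaft τ_max = 16T/(πd³), so d = (16T/(π τ_allow))^(1/3) = (16·264800/(π·3.27×10^7))^(1/3) = 0.3455 m.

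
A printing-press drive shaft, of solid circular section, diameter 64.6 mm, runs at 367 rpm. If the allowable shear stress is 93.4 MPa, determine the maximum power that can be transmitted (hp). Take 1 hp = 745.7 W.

J = πd⁴/32 = π(0.0646)⁴/32 = 1.710×10^-6 m⁴.
T_max = τ_allow·J/r = 9.34×10^7 × 1.710×10^-6 / 0.0323 = 4944 N·m.
ω = 2π·367/60 = 38.43 rad/s, so P_max = T_max·ω = 1.900×10^5 W.

255 hp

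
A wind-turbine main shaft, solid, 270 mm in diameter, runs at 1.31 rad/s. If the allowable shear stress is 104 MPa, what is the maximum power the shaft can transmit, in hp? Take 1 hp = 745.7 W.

J = πd⁴/32 = π(0.270)⁴/32 = 5.217×10^-4 m⁴.
T_max = τ_allow·J/r = 1.04×10^8 × 5.217×10^-4 / 0.135 = 401900 N·m.
ω = 1.31 rad/s, so P_max = T_max·ω = 5.265×10^5 W.

706 hp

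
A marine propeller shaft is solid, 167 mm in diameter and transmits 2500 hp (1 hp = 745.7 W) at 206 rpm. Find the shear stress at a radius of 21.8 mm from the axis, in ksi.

3.58 ksi

ω = 2π·206/60 = 21.57 rad/s, so T = P/ω = 2500×745.7 / 21.57 = 86420 N·m.
J = πd⁴/32 = π(0.167)⁴/32 = 7.636×10^-5 m⁴.
Shear stress varies linearly with radius: τ = T·r/J = 86420 × 0.0218 / 7.636×10^-5 = 2.467×10^7 Pa.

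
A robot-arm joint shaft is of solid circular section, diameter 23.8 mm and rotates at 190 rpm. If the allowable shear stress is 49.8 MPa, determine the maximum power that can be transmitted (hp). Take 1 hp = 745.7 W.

J = πd⁴/32 = π(0.0238)⁴/32 = 3.150×10^-8 m⁴.
T_max = τ_allow·J/r = 4.98×10^7 × 3.150×10^-8 / 0.0119 = 131.8 N·m.
ω = 2π·190/60 = 19.90 rad/s, so P_max = T_max·ω = 2623 W.

3.52 hp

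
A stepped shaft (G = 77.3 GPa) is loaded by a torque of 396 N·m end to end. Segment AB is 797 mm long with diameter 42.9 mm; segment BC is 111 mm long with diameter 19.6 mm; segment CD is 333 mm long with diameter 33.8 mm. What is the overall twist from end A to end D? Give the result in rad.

J_AB = π(0.0429)⁴/32 = 3.33×10^-7 m⁴; J_BC = π(0.0196)⁴/32 = 1.45×10^-8 m⁴; J_CD = π(0.0338)⁴/32 = 1.28×10^-7 m⁴.
θ = (T/G)·Σ L_i/J_i = (396.0/77.3×10⁹)·(0.797/3.33×10^-7 + 0.111/1.45×10^-8 + 0.333/1.28×10^-7) = 0.06484 rad.

0.0648 rad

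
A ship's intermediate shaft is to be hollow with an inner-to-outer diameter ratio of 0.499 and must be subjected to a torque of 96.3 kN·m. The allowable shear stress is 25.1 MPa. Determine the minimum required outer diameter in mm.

For a hollow shaft with d_i/d_o = 0.499: τ_max = 16T/(π d_o³ (1−k⁴)), so d_o = [16T/(π τ_allow (1−k⁴))]^(1/3) = [16·96300/(π·2.51×10^7·0.9380)]^(1/3) = 0.2752 m.

275 mm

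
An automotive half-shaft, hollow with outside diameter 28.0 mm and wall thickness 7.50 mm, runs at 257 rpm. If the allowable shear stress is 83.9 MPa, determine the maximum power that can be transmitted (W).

J = π(d_o⁴ − d_i⁴)/32 = π(0.0280⁴ − 0.0130⁴)/32 = 5.754×10^-8 m⁴.
T_max = τ_allow·J/r = 8.39×10^7 × 5.754×10^-8 / 0.0140 = 344.8 N·m.
ω = 2π·257/60 = 26.91 rad/s, so P_max = T_max·ω = 9280 W.

9280 W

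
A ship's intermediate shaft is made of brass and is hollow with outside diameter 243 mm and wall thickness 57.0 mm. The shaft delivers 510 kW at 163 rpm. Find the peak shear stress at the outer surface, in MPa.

ω = 2π·163/60 = 17.07 rad/s, so T = P/ω = 510×10³ / 17.07 = 29880 N·m.
J = π(d_o⁴ − d_i⁴)/32 = π(0.243⁴ − 0.129⁴)/32 = 3.151×10^-4 m⁴.
τ_max = T·r/J = 29880 × 0.121 / 3.151×10^-4 = 1.152×10^7 Pa.

11.5 MPa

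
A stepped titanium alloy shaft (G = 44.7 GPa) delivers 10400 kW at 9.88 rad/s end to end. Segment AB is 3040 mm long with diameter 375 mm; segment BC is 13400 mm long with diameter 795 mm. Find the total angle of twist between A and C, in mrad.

44.9 mrad

ω = 9.88 rad/s, so T = P/ω = 10400×10³ / 9.880 = 1.053e6 N·m.
J_AB = π(0.375)⁴/32 = 1.94×10^-3 m⁴; J_BC = π(0.795)⁴/32 = 0.0392 m⁴.
θ = (T/G)·Σ L_i/J_i = (1.053e6/44.7×10⁹)·(3.04/1.94×10^-3 + 13.4/0.0392) = 0.04492 rad.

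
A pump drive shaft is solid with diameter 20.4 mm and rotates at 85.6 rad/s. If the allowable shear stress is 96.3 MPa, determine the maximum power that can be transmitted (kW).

J = πd⁴/32 = π(0.0204)⁴/32 = 1.700×10^-8 m⁴.
T_max = τ_allow·J/r = 9.63×10^7 × 1.700×10^-8 / 0.0102 = 160.5 N·m.
ω = 85.6 rad/s, so P_max = T_max·ω = 1.374×10^4 W.

13.7 kW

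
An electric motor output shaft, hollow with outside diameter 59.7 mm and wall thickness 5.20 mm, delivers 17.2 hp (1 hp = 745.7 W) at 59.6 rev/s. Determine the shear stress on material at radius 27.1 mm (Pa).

ω = 2π·59.6 = 374.5 rad/s, so T = P/ω = 17.2×745.7 / 374.5 = 34.25 N·m.
J = π(d_o⁴ − d_i⁴)/32 = π(0.0597⁴ − 0.0493⁴)/32 = 6.671×10^-7 m⁴.
Shear stress varies linearly with radius: τ = T·r/J = 34.25 × 0.0271 / 6.671×10^-7 = 1.391×10^6 Pa.

1.39e6 Pa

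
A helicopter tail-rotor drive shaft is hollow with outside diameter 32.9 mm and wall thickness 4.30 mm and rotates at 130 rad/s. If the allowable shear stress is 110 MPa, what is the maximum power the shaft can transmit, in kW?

J = π(d_o⁴ − d_i⁴)/32 = π(0.0329⁴ − 0.0243⁴)/32 = 8.079×10^-8 m⁴.
T_max = τ_allow·J/r = 1.10×10^8 × 8.079×10^-8 / 0.0164 = 540.2 N·m.
ω = 130 rad/s, so P_max = T_max·ω = 7.023×10^4 W.

70.2 kW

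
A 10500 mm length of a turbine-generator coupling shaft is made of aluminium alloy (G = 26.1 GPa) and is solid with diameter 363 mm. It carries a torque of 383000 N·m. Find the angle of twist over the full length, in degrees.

5.18°

J = πd⁴/32 = π(0.363)⁴/32 = 1.705×10^-3 m⁴.
θ = T·L/(G·J) = 383000 × 10.5 / (26.1×10⁹ × 1.705×10^-3) = 0.09039 rad.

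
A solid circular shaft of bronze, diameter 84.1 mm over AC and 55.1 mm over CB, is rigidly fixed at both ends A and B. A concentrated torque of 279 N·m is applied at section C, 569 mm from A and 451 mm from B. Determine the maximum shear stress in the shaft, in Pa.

1.94e6 Pa

Compatibility: T_A·a/J_AC = T_B·b/J_CB with T_A + T_B = T₀.
J_AC = 4.91×10^-6 m⁴, J_CB = 9.05×10^-7 m⁴, so T_A = T₀·(J_AC/a)/((J_AC/a)+(J_CB/b)) = 226.4 N·m, T_B = 52.62 N·m.
τ in each portion: τ_AC = 1.94×10^6 Pa, τ_CB = 1.60×10^6 Pa; maximum is in AC.
τ_max = T_AC·r/J = 226.4·0.0420/4.91×10^-6 = 1.938×10^6 Pa.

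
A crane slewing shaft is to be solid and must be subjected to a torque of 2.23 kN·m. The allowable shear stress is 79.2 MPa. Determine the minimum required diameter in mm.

52.3 mm

For a solid shaft τ_max = 16T/(πd³), so d = (16T/(π τ_allow))^(1/3) = (16·2230/(π·7.92×10^7))^(1/3) = 0.05234 m.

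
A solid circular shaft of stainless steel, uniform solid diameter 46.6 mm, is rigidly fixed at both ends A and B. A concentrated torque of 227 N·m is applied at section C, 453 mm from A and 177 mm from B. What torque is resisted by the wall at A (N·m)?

With uniform GJ and both ends fixed, compatibility θ_AC = θ_CB gives T_A·a = T_B·b, together with T_A + T_B = T₀.
T_A = T₀·b/(a+b) = 227.0·177/630.0 = 63.78 N·m; T_B = 163.2 N·m.

63.8 N·m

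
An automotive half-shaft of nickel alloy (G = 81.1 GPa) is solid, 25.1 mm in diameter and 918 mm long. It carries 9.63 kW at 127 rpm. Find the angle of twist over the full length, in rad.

ω = 2π·127/60 = 13.30 rad/s, so T = P/ω = 9.63×10³ / 13.30 = 724.1 N·m.
J = πd⁴/32 = π(0.0251)⁴/32 = 3.897×10^-8 m⁴.
θ = T·L/(G·J) = 724.1 × 0.918 / (81.1×10⁹ × 3.897×10^-8) = 0.2103 rad.

0.210 rad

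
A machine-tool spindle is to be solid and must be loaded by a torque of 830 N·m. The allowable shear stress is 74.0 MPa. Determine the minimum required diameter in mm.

38.5 mm

For a solid shaft τ_max = 16T/(πd³), so d = (16T/(π τ_allow))^(1/3) = (16·830.0/(π·7.40×10^7))^(1/3) = 0.03851 m.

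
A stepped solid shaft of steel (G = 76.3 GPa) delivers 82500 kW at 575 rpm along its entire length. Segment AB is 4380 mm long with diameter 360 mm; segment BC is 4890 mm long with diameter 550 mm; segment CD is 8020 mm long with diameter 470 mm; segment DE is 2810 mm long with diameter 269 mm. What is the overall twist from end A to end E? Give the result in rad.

0.186 rad

ω = 2π·575/60 = 60.21 rad/s, so T = P/ω = 82500×10³ / 60.21 = 1.370e6 N·m.
J_AB = π(0.360)⁴/32 = 1.65×10^-3 m⁴; J_BC = π(0.550)⁴/32 = 8.98×10^-3 m⁴; J_CD = π(0.470)⁴/32 = 4.79×10^-3 m⁴; J_DE = π(0.269)⁴/32 = 5.14×10^-4 m⁴.
θ = (T/G)·Σ L_i/J_i = (1.370e6/76.3×10⁹)·(4.38/1.65×10^-3 + 4.89/8.98×10^-3 + 8.02/4.79×10^-3 + 2.81/5.14×10^-4) = 0.1857 rad.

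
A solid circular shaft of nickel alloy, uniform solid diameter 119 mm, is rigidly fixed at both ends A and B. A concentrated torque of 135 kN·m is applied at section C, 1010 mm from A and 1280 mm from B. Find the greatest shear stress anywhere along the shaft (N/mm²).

With uniform GJ and both ends fixed, compatibility θ_AC = θ_CB gives T_A·a = T_B·b, together with T_A + T_B = T₀.
T_A = T₀·b/(a+b) = 135000·1280/2290 = 75460 N·m; T_B = 59540 N·m.
τ in each portion: τ_AC = 2.28×10^8 Pa, τ_CB = 1.80×10^8 Pa; maximum is in AC.
τ_max = T_AC·r/J = 75460·0.0595/1.97×10^-5 = 2.281×10^8 Pa.

228 N/mm²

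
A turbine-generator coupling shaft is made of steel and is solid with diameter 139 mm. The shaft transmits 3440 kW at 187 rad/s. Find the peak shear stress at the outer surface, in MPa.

34.9 MPa

ω = 187 rad/s, so T = P/ω = 3440×10³ / 187.0 = 18400 N·m.
J = πd⁴/32 = π(0.139)⁴/32 = 3.665×10^-5 m⁴.
τ_max = T·r/J = 18400 × 0.0695 / 3.665×10^-5 = 3.489×10^7 Pa.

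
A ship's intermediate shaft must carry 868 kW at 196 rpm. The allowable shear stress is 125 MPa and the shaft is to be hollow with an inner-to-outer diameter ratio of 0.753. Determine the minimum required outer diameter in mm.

136 mm

ω = 2π·196/60 = 20.53 rad/s, so T = P/ω = 868×10³ / 20.53 = 42290 N·m.
For a hollow shaft with d_i/d_o = 0.753: τ_max = 16T/(π d_o³ (1−k⁴)), so d_o = [16T/(π τ_allow (1−k⁴))]^(1/3) = [16·42290/(π·1.25×10^8·0.6785)]^(1/3) = 0.1364 m.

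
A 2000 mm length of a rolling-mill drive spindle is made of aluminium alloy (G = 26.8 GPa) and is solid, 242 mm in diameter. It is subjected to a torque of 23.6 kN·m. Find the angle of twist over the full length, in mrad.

5.23 mrad

J = πd⁴/32 = π(0.242)⁴/32 = 3.367×10^-4 m⁴.
θ = T·L/(G·J) = 23600 × 2.00 / (26.8×10⁹ × 3.367×10^-4) = 5.231×10^-3 rad.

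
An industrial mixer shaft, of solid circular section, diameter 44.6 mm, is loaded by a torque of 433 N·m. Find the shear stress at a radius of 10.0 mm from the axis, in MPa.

J = πd⁴/32 = π(0.0446)⁴/32 = 3.885×10^-7 m⁴.
Shear stress varies linearly with radius: τ = T·r/J = 433.0 × 0.0100 / 3.885×10^-7 = 1.115×10^7 Pa.

11.1 MPa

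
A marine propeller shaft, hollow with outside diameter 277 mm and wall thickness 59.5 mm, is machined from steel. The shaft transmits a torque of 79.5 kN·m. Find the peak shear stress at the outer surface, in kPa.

J = π(d_o⁴ − d_i⁴)/32 = π(0.277⁴ − 0.158⁴)/32 = 5.168×10^-4 m⁴.
τ_max = T·r/J = 79500 × 0.139 / 5.168×10^-4 = 2.131×10^7 Pa.

21300 kPa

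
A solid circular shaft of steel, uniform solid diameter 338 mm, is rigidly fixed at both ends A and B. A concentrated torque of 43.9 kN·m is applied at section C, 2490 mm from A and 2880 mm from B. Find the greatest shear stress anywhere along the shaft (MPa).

3.11 MPa

With uniform GJ and both ends fixed, compatibility θ_AC = θ_CB gives T_A·a = T_B·b, together with T_A + T_B = T₀.
T_A = T₀·b/(a+b) = 43900·2880/5370 = 23540 N·m; T_B = 20360 N·m.
τ in each portion: τ_AC = 3.11×10^6 Pa, τ_CB = 2.68×10^6 Pa; maximum is in AC.
τ_max = T_AC·r/J = 23540·0.169/1.28×10^-3 = 3.105×10^6 Pa.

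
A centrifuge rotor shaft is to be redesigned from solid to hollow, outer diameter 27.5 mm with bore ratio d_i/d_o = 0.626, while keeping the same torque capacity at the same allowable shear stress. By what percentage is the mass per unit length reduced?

32.0 %

Equal τ_max and T ⇒ the solid shaft needs d_s³ = d_o³(1−k⁴), so d_s = 27.5·(1−0.626⁴)^(1/3) = 26.01 mm.
Area ratio A_h/A_s = d_o²(1−k²)/d_s² = (1−k²)/(1−k⁴)^(2/3) = 0.6796.
Mass saving = 1 − 0.6796 = 32.0 %.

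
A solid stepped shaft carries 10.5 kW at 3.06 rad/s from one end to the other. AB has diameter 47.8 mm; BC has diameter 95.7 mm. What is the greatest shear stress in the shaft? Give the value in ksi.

ω = 3.06 rad/s, so T = P/ω = 10.5×10³ / 3.060 = 3431 N·m.
Under the same torque, τ_max = 16T/(πd³) is largest where d is smallest — segment AB (d = 47.8 mm).
τ_max = 16·3431/(π·(0.0478)³) = 1.600×10^8 Pa.

23.2 ksi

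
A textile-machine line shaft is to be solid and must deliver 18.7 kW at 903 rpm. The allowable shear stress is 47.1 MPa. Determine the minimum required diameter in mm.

ω = 2π·903/60 = 94.56 rad/s, so T = P/ω = 18.7×10³ / 94.56 = 197.8 N·m.
For a solid shaft τ_max = 16T/(πd³), so d = (16T/(π τ_allow))^(1/3) = (16·197.8/(π·4.71×10^7))^(1/3) = 0.02776 m.

27.8 mm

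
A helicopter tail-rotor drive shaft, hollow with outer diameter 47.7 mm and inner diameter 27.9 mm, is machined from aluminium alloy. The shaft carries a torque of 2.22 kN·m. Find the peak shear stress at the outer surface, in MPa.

J = π(d_o⁴ − d_i⁴)/32 = π(0.0477⁴ − 0.0279⁴)/32 = 4.488×10^-7 m⁴.
τ_max = T·r/J = 2220 × 0.0239 / 4.488×10^-7 = 1.180×10^8 Pa.

118 MPa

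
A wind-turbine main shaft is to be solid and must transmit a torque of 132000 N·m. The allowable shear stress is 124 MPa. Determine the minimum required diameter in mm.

176 mm

For a solid shaft τ_max = 16T/(πd³), so d = (16T/(π τ_allow))^(1/3) = (16·132000/(π·1.24×10^8))^(1/3) = 0.1757 m.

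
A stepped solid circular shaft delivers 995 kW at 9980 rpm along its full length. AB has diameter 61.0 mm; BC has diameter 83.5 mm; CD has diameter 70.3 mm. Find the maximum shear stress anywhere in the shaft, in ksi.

ω = 2π·9980/60 = 1045 rad/s, so T = P/ω = 995×10³ / 1045 = 952.1 N·m.
Under the same torque, τ_max = 16T/(πd³) is largest where d is smallest — segment AB (d = 61.0 mm).
τ_max = 16·952.1/(π·(0.0610)³) = 2.136×10^7 Pa.

3.10 ksi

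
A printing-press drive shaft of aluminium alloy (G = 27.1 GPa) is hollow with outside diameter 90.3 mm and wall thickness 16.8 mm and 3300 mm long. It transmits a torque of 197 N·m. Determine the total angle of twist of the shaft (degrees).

J = π(d_o⁴ − d_i⁴)/32 = π(0.0903⁴ − 0.0567⁴)/32 = 5.513×10^-6 m⁴.
θ = T·L/(G·J) = 197.0 × 3.30 / (27.1×10⁹ × 5.513×10^-6) = 4.351×10^-3 rad.

0.249°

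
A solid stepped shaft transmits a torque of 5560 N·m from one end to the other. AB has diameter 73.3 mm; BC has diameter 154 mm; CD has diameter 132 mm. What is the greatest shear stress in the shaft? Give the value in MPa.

Under the same torque, τ_max = 16T/(πd³) is largest where d is smallest — segment AB (d = 73.3 mm).
τ_max = 16·5560/(π·(0.0733)³) = 7.190×10^7 Pa.

71.9 MPa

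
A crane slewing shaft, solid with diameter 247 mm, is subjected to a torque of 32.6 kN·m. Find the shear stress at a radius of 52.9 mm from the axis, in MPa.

J = πd⁴/32 = π(0.247)⁴/32 = 3.654×10^-4 m⁴.
Shear stress varies linearly with radius: τ = T·r/J = 32600 × 0.0529 / 3.654×10^-4 = 4.719×10^6 Pa.

4.72 MPa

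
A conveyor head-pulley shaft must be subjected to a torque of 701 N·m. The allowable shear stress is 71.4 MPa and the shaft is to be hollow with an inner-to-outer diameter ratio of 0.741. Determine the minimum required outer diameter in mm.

For a hollow shaft with d_i/d_o = 0.741: τ_max = 16T/(π d_o³ (1−k⁴)), so d_o = [16T/(π τ_allow (1−k⁴))]^(1/3) = [16·701.0/(π·7.14×10^7·0.6985)]^(1/3) = 0.04152 m.

41.5 mm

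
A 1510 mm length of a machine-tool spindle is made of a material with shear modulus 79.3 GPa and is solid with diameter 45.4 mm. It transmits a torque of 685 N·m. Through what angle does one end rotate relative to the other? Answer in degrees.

1.79°

J = πd⁴/32 = π(0.0454)⁴/32 = 4.171×10^-7 m⁴.
θ = T·L/(G·J) = 685.0 × 1.51 / (79.3×10⁹ × 4.171×10^-7) = 0.03127 rad.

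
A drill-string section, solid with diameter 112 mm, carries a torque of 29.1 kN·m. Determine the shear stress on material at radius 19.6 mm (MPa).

36.9 MPa

J = πd⁴/32 = π(0.112)⁴/32 = 1.545×10^-5 m⁴.
Shear stress varies linearly with radius: τ = T·r/J = 29100 × 0.0196 / 1.545×10^-5 = 3.692×10^7 Pa.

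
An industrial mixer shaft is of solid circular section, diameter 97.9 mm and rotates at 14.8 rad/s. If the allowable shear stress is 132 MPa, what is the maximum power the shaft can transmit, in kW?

J = πd⁴/32 = π(0.0979)⁴/32 = 9.018×10^-6 m⁴.
T_max = τ_allow·J/r = 1.32×10^8 × 9.018×10^-6 / 0.0490 = 24320 N·m.
ω = 14.8 rad/s, so P_max = T_max·ω = 3.599×10^5 W.

360 kW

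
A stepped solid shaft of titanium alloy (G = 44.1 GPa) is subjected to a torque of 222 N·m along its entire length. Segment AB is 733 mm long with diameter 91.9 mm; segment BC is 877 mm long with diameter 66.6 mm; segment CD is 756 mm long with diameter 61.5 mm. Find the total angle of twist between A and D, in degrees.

J_AB = π(0.0919)⁴/32 = 7.00×10^-6 m⁴; J_BC = π(0.0666)⁴/32 = 1.93×10^-6 m⁴; J_CD = π(0.0615)⁴/32 = 1.40×10^-6 m⁴.
θ = (T/G)·Σ L_i/J_i = (222.0/44.1×10⁹)·(0.733/7.00×10^-6 + 0.877/1.93×10^-6 + 0.756/1.40×10^-6) = 5.522×10^-3 rad.

0.316°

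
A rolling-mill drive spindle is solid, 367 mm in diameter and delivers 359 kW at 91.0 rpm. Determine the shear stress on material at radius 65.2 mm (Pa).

1.38e6 Pa

ω = 2π·91.0/60 = 9.529 rad/s, so T = P/ω = 359×10³ / 9.529 = 37670 N·m.
J = πd⁴/32 = π(0.367)⁴/32 = 1.781×10^-3 m⁴.
Shear stress varies linearly with radius: τ = T·r/J = 37670 × 0.0652 / 1.781×10^-3 = 1.379×10^6 Pa.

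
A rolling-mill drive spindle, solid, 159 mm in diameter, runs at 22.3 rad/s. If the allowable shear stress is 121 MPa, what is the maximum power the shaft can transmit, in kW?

J = πd⁴/32 = π(0.159)⁴/32 = 6.275×10^-5 m⁴.
T_max = τ_allow·J/r = 1.21×10^8 × 6.275×10^-5 / 0.0795 = 95500 N·m.
ω = 22.3 rad/s, so P_max = T_max·ω = 2.130×10^6 W.

2130 kW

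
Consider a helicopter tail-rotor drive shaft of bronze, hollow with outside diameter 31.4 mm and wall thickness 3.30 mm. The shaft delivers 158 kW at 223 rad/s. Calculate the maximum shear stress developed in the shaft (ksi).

27.7 ksi

ω = 223 rad/s, so T = P/ω = 158×10³ / 223.0 = 708.5 N·m.
J = π(d_o⁴ − d_i⁴)/32 = π(0.0314⁴ − 0.0248⁴)/32 = 5.830×10^-8 m⁴.
τ_max = T·r/J = 708.5 × 0.0157 / 5.830×10^-8 = 1.908×10^8 Pa.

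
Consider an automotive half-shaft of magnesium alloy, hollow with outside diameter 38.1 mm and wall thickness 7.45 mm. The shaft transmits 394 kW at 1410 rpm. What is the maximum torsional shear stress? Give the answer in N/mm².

285 N/mm²

ω = 2π·1410/60 = 147.7 rad/s, so T = P/ω = 394×10³ / 147.7 = 2668 N·m.
J = π(d_o⁴ − d_i⁴)/32 = π(0.0381⁴ − 0.0232⁴)/32 = 1.784×10^-7 m⁴.
τ_max = T·r/J = 2668 × 0.0191 / 1.784×10^-7 = 2.849×10^8 Pa.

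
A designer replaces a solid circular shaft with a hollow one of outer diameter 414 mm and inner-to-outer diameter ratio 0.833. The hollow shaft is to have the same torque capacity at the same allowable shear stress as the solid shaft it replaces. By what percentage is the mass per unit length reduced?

Equal τ_max and T ⇒ the solid shaft needs d_s³ = d_o³(1−k⁴), so d_s = 414·(1−0.833⁴)^(1/3) = 332.6 mm.
Area ratio A_h/A_s = d_o²(1−k²)/d_s² = (1−k²)/(1−k⁴)^(2/3) = 0.4743.
Mass saving = 1 − 0.4743 = 52.6 %.

52.6 %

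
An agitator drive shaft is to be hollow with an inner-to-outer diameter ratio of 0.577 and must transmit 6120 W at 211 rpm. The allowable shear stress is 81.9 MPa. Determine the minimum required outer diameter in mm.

ω = 2π·211/60 = 22.10 rad/s, so T = P/ω = 6120 / 22.10 = 277.0 N·m.
For a hollow shaft with d_i/d_o = 0.577: τ_max = 16T/(π d_o³ (1−k⁴)), so d_o = [16T/(π τ_allow (1−k⁴))]^(1/3) = [16·277.0/(π·8.19×10^7·0.8892)]^(1/3) = 0.02686 m.

26.9 mm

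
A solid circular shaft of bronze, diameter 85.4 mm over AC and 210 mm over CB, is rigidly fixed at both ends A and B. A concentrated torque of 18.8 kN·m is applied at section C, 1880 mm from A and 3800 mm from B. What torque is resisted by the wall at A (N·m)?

985 N·m

Compatibility: T_A·a/J_AC = T_B·b/J_CB with T_A + T_B = T₀.
J_AC = 5.22×10^-6 m⁴, J_CB = 1.91×10^-4 m⁴, so T_A = T₀·(J_AC/a)/((J_AC/a)+(J_CB/b)) = 984.8 N·m, T_B = 17820 N·m.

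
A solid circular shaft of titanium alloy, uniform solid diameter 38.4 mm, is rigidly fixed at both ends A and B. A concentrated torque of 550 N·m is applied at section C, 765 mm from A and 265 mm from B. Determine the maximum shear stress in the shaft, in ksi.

With uniform GJ and both ends fixed, compatibility θ_AC = θ_CB gives T_A·a = T_B·b, together with T_A + T_B = T₀.
T_A = T₀·b/(a+b) = 550.0·265/1030 = 141.5 N·m; T_B = 408.5 N·m.
τ in each portion: τ_AC = 1.27×10^7 Pa, τ_CB = 3.67×10^7 Pa; maximum is in CB.
τ_max = T_CB·r/J = 408.5·0.0192/2.13×10^-7 = 3.674×10^7 Pa.

5.33 ksi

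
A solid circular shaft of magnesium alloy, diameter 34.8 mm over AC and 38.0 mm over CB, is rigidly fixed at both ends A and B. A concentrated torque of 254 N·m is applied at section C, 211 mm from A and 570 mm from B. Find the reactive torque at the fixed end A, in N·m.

Compatibility: T_A·a/J_AC = T_B·b/J_CB with T_A + T_B = T₀.
J_AC = 1.44×10^-7 m⁴, J_CB = 2.05×10^-7 m⁴, so T_A = T₀·(J_AC/a)/((J_AC/a)+(J_CB/b)) = 166.4 N·m, T_B = 87.58 N·m.

166 N·m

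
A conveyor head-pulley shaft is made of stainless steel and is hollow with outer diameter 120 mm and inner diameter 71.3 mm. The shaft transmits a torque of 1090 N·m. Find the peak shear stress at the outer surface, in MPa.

J = π(d_o⁴ − d_i⁴)/32 = π(0.120⁴ − 0.0713⁴)/32 = 1.782×10^-5 m⁴.
τ_max = T·r/J = 1090 × 0.0600 / 1.782×10^-5 = 3.670×10^6 Pa.

3.67 MPa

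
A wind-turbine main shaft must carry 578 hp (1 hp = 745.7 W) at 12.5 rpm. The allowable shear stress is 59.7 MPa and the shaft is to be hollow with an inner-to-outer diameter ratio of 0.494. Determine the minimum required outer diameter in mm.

ω = 2π·12.5/60 = 1.309 rad/s, so T = P/ω = 578×745.7 / 1.309 = 329300 N·m.
For a hollow shaft with d_i/d_o = 0.494: τ_max = 16T/(π d_o³ (1−k⁴)), so d_o = [16T/(π τ_allow (1−k⁴))]^(1/3) = [16·329300/(π·5.97×10^7·0.9404)]^(1/3) = 0.3103 m.

310 mm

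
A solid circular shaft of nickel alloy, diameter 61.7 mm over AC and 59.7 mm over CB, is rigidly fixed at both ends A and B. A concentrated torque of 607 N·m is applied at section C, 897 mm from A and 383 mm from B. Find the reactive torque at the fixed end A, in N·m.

199 N·m

Compatibility: T_A·a/J_AC = T_B·b/J_CB with T_A + T_B = T₀.
J_AC = 1.42×10^-6 m⁴, J_CB = 1.25×10^-6 m⁴, so T_A = T₀·(J_AC/a)/((J_AC/a)+(J_CB/b)) = 198.8 N·m, T_B = 408.2 N·m.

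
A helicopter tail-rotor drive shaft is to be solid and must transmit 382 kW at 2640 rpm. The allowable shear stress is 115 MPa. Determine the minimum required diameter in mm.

ω = 2π·2640/60 = 276.5 rad/s, so T = P/ω = 382×10³ / 276.5 = 1382 N·m.
For a solid shaft τ_max = 16T/(πd³), so d = (16T/(π τ_allow))^(1/3) = (16·1382/(π·1.15×10^8))^(1/3) = 0.03941 m.

39.4 mm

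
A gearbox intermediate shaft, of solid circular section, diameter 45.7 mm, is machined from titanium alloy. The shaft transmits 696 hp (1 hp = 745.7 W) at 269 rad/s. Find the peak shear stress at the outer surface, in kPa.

103000 kPa

ω = 269 rad/s, so T = P/ω = 696×745.7 / 269.0 = 1929 N·m.
J = πd⁴/32 = π(0.0457)⁴/32 = 4.282×10^-7 m⁴.
τ_max = T·r/J = 1929 × 0.0229 / 4.282×10^-7 = 1.030×10^8 Pa.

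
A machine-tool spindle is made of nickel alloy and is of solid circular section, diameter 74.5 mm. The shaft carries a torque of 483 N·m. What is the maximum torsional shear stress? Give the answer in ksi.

J = πd⁴/32 = π(0.0745)⁴/32 = 3.024×10^-6 m⁴.
τ_max = T·r/J = 483.0 × 0.0372 / 3.024×10^-6 = 5.949×10^6 Pa.

0.863 ksi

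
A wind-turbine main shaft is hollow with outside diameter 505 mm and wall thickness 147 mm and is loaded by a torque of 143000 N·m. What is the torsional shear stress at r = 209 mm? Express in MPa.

4.83 MPa

J = π(d_o⁴ − d_i⁴)/32 = π(0.505⁴ − 0.211⁴)/32 = 6.190×10^-3 m⁴.
Shear stress varies linearly with radius: τ = T·r/J = 143000 × 0.209 / 6.190×10^-3 = 4.828×10^6 Pa.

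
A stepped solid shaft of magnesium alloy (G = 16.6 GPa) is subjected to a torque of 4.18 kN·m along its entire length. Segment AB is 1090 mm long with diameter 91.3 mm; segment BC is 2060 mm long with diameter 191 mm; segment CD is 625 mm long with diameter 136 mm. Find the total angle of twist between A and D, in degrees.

2.80°

J_AB = π(0.0913)⁴/32 = 6.82×10^-6 m⁴; J_BC = π(0.191)⁴/32 = 1.31×10^-4 m⁴; J_CD = π(0.136)⁴/32 = 3.36×10^-5 m⁴.
θ = (T/G)·Σ L_i/J_i = (4180/16.6×10⁹)·(1.09/6.82×10^-6 + 2.06/1.31×10^-4 + 0.625/3.36×10^-5) = 0.04889 rad.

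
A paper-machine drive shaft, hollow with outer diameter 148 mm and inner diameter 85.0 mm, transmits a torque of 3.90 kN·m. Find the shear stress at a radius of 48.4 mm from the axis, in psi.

652 psi

J = π(d_o⁴ − d_i⁴)/32 = π(0.148⁴ − 0.0850⁴)/32 = 4.198×10^-5 m⁴.
Shear stress varies linearly with radius: τ = T·r/J = 3900 × 0.0484 / 4.198×10^-5 = 4.497×10^6 Pa.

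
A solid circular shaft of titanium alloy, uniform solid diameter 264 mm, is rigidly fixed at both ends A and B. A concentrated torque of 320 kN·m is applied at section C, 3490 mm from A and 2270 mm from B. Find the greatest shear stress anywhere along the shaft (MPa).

53.7 MPa

With uniform GJ and both ends fixed, compatibility θ_AC = θ_CB gives T_A·a = T_B·b, together with T_A + T_B = T₀.
T_A = T₀·b/(a+b) = 320000·2270/5760 = 126100 N·m; T_B = 193900 N·m.
τ in each portion: τ_AC = 3.49×10^7 Pa, τ_CB = 5.37×10^7 Pa; maximum is in CB.
τ_max = T_CB·r/J = 193900·0.132/4.77×10^-4 = 5.367×10^7 Pa.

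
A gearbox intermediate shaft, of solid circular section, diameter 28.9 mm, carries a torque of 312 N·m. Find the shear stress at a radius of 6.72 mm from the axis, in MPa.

30.6 MPa

J = πd⁴/32 = π(0.0289)⁴/32 = 6.848×10^-8 m⁴.
Shear stress varies linearly with radius: τ = T·r/J = 312.0 × 0.00672 / 6.848×10^-8 = 3.061×10^7 Pa.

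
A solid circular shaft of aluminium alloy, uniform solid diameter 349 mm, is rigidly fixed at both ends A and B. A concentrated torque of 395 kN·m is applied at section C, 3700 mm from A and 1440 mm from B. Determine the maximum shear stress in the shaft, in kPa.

34100 kPa

With uniform GJ and both ends fixed, compatibility θ_AC = θ_CB gives T_A·a = T_B·b, together with T_A + T_B = T₀.
T_A = T₀·b/(a+b) = 395000·1440/5140 = 110700 N·m; T_B = 284300 N·m.
τ in each portion: τ_AC = 1.33×10^7 Pa, τ_CB = 3.41×10^7 Pa; maximum is in CB.
τ_max = T_CB·r/J = 284300·0.174/1.46×10^-3 = 3.407×10^7 Pa.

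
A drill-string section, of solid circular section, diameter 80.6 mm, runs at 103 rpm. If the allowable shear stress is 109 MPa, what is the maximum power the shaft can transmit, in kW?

121 kW

J = πd⁴/32 = π(0.0806)⁴/32 = 4.143×10^-6 m⁴.
T_max = τ_allow·J/r = 1.09×10^8 × 4.143×10^-6 / 0.0403 = 11210 N·m.
ω = 2π·103/60 = 10.79 rad/s, so P_max = T_max·ω = 1.209×10^5 W.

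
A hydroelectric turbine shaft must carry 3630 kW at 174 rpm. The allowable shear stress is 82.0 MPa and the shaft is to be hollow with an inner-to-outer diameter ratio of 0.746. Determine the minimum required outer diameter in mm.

ω = 2π·174/60 = 18.22 rad/s, so T = P/ω = 3630×10³ / 18.22 = 199200 N·m.
For a hollow shaft with d_i/d_o = 0.746: τ_max = 16T/(π d_o³ (1−k⁴)), so d_o = [16T/(π τ_allow (1−k⁴))]^(1/3) = [16·199200/(π·8.20×10^7·0.6903)]^(1/3) = 0.2617 m.

262 mm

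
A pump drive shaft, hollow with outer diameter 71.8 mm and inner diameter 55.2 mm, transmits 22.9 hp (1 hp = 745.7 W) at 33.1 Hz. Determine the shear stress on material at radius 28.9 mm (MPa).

1.40 MPa

ω = 2π·33.1 = 208.0 rad/s, so T = P/ω = 22.9×745.7 / 208.0 = 82.11 N·m.
J = π(d_o⁴ − d_i⁴)/32 = π(0.0718⁴ − 0.0552⁴)/32 = 1.698×10^-6 m⁴.
Shear stress varies linearly with radius: τ = T·r/J = 82.11 × 0.0289 / 1.698×10^-6 = 1.398×10^6 Pa.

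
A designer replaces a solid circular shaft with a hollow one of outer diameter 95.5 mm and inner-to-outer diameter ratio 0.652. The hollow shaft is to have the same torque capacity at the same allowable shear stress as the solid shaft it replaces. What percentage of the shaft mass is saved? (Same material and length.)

34.3 %

Equal τ_max and T ⇒ the solid shaft needs d_s³ = d_o³(1−k⁴), so d_s = 95.5·(1−0.652⁴)^(1/3) = 89.36 mm.
Area ratio A_h/A_s = d_o²(1−k²)/d_s² = (1−k²)/(1−k⁴)^(2/3) = 0.6566.
Mass saving = 1 − 0.6566 = 34.3 %.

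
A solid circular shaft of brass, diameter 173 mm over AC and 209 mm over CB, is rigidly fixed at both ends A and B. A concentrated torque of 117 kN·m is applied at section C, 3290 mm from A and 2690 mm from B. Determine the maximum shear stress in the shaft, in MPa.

Compatibility: T_A·a/J_AC = T_B·b/J_CB with T_A + T_B = T₀.
J_AC = 8.79×10^-5 m⁴, J_CB = 1.87×10^-4 m⁴, so T_A = T₀·(J_AC/a)/((J_AC/a)+(J_CB/b)) = 32450 N·m, T_B = 84550 N·m.
τ in each portion: τ_AC = 3.19×10^7 Pa, τ_CB = 4.72×10^7 Pa; maximum is in CB.
τ_max = T_CB·r/J = 84550·0.104/1.87×10^-4 = 4.717×10^7 Pa.

47.2 MPa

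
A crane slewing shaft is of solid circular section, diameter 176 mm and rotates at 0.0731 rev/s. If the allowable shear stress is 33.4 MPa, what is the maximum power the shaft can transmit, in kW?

16.4 kW

J = πd⁴/32 = π(0.176)⁴/32 = 9.420×10^-5 m⁴.
T_max = τ_allow·J/r = 3.34×10^7 × 9.420×10^-5 / 0.0880 = 35750 N·m.
ω = 2π·0.0731 = 0.4593 rad/s, so P_max = T_max·ω = 1.642×10^4 W.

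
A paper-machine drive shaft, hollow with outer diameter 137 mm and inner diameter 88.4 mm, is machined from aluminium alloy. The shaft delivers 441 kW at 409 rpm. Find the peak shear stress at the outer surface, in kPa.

24700 kPa

ω = 2π·409/60 = 42.83 rad/s, so T = P/ω = 441×10³ / 42.83 = 10300 N·m.
J = π(d_o⁴ − d_i⁴)/32 = π(0.137⁴ − 0.0884⁴)/32 = 2.859×10^-5 m⁴.
τ_max = T·r/J = 10300 × 0.0685 / 2.859×10^-5 = 2.467×10^7 Pa.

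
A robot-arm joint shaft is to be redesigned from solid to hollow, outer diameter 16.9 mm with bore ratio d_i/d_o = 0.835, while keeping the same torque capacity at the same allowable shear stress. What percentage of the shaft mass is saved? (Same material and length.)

52.8 %

Equal τ_max and T ⇒ the solid shaft needs d_s³ = d_o³(1−k⁴), so d_s = 16.9·(1−0.835⁴)^(1/3) = 13.54 mm.
Area ratio A_h/A_s = d_o²(1−k²)/d_s² = (1−k²)/(1−k⁴)^(2/3) = 0.4719.
Mass saving = 1 − 0.4719 = 52.8 %.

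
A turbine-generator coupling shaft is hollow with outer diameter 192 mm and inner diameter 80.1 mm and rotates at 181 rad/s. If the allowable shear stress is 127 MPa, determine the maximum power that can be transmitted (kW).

J = π(d_o⁴ − d_i⁴)/32 = π(0.192⁴ − 0.0801⁴)/32 = 1.294×10^-4 m⁴.
T_max = τ_allow·J/r = 1.27×10^8 × 1.294×10^-4 / 0.0960 = 171200 N·m.
ω = 181 rad/s, so P_max = T_max·ω = 3.098×10^7 W.

31000 kW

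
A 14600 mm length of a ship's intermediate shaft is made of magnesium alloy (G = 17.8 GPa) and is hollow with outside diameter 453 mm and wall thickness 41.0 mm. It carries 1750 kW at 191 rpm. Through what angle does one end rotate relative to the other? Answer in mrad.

ω = 2π·191/60 = 20.00 rad/s, so T = P/ω = 1750×10³ / 20.00 = 87490 N·m.
J = π(d_o⁴ − d_i⁴)/32 = π(0.453⁴ − 0.371⁴)/32 = 2.274×10^-3 m⁴.
θ = T·L/(G·J) = 87490 × 14.6 / (17.8×10⁹ × 2.274×10^-3) = 0.03155 rad.

31.6 mrad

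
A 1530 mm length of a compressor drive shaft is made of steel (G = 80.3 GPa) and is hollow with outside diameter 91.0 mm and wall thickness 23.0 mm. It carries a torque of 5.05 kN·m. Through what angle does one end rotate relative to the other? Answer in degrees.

J = π(d_o⁴ − d_i⁴)/32 = π(0.0910⁴ − 0.0450⁴)/32 = 6.330×10^-6 m⁴.
θ = T·L/(G·J) = 5050 × 1.53 / (80.3×10⁹ × 6.330×10^-6) = 0.01520 rad.

0.871°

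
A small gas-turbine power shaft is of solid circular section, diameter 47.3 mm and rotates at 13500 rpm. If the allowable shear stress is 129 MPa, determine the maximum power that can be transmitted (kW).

3790 kW

J = πd⁴/32 = π(0.0473)⁴/32 = 4.914×10^-7 m⁴.
T_max = τ_allow·J/r = 1.29×10^8 × 4.914×10^-7 / 0.0236 = 2680 N·m.
ω = 2π·13500/60 = 1414 rad/s, so P_max = T_max·ω = 3.789×10^6 W.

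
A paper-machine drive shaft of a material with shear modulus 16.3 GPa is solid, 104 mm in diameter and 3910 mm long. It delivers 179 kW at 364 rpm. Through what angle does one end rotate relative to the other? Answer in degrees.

5.62°

ω = 2π·364/60 = 38.12 rad/s, so T = P/ω = 179×10³ / 38.12 = 4696 N·m.
J = πd⁴/32 = π(0.104)⁴/32 = 1.149×10^-5 m⁴.
θ = T·L/(G·J) = 4696 × 3.91 / (16.3×10⁹ × 1.149×10^-5) = 0.09808 rad.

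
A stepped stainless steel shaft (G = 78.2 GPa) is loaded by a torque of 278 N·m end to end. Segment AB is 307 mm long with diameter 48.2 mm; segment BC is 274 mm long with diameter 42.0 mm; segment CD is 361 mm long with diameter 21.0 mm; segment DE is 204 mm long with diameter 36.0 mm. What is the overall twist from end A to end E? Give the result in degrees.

J_AB = π(0.0482)⁴/32 = 5.30×10^-7 m⁴; J_BC = π(0.0420)⁴/32 = 3.05×10^-7 m⁴; J_CD = π(0.0210)⁴/32 = 1.91×10^-8 m⁴; J_DE = π(0.0360)⁴/32 = 1.65×10^-7 m⁴.
θ = (T/G)·Σ L_i/J_i = (278.0/78.2×10⁹)·(0.307/5.30×10^-7 + 0.274/3.05×10^-7 + 0.361/1.91×10^-8 + 0.204/1.65×10^-7) = 0.07686 rad.

4.40°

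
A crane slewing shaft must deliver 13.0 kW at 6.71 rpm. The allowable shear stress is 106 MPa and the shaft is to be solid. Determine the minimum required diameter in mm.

96.2 mm

ω = 2π·6.71/60 = 0.7027 rad/s, so T = P/ω = 13.0×10³ / 0.7027 = 18500 N·m.
For a solid shaft τ_max = 16T/(πd³), so d = (16T/(π τ_allow))^(1/3) = (16·18500/(π·1.06×10^8))^(1/3) = 0.09615 m.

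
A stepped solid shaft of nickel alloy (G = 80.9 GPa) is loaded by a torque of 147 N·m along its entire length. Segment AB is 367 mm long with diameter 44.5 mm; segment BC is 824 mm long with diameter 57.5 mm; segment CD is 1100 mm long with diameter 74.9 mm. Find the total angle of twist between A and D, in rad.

J_AB = π(0.0445)⁴/32 = 3.85×10^-7 m⁴; J_BC = π(0.0575)⁴/32 = 1.07×10^-6 m⁴; J_CD = π(0.0749)⁴/32 = 3.09×10^-6 m⁴.
θ = (T/G)·Σ L_i/J_i = (147.0/80.9×10⁹)·(0.367/3.85×10^-7 + 0.824/1.07×10^-6 + 1.10/3.09×10^-6) = 3.774×10^-3 rad.

0.00377 rad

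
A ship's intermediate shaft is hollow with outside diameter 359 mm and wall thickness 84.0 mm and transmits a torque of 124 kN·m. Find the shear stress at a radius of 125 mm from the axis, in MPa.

10.3 MPa

J = π(d_o⁴ − d_i⁴)/32 = π(0.359⁴ − 0.191⁴)/32 = 1.500×10^-3 m⁴.
Shear stress varies linearly with radius: τ = T·r/J = 124000 × 0.125 / 1.500×10^-3 = 1.033×10^7 Pa.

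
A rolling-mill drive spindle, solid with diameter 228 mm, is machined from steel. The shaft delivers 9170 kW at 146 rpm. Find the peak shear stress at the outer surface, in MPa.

258 MPa

ω = 2π·146/60 = 15.29 rad/s, so T = P/ω = 9170×10³ / 15.29 = 599800 N·m.
J = πd⁴/32 = π(0.228)⁴/32 = 2.653×10^-4 m⁴.
τ_max = T·r/J = 599800 × 0.114 / 2.653×10^-4 = 2.577×10^8 Pa.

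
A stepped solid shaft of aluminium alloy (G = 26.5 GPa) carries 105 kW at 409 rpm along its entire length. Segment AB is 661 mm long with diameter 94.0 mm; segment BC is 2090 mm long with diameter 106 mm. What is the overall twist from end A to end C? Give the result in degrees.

1.35°

ω = 2π·409/60 = 42.83 rad/s, so T = P/ω = 105×10³ / 42.83 = 2452 N·m.
J_AB = π(0.0940)⁴/32 = 7.66×10^-6 m⁴; J_BC = π(0.106)⁴/32 = 1.24×10^-5 m⁴.
θ = (T/G)·Σ L_i/J_i = (2452/26.5×10⁹)·(0.661/7.66×10^-6 + 2.09/1.24×10^-5) = 0.02358 rad.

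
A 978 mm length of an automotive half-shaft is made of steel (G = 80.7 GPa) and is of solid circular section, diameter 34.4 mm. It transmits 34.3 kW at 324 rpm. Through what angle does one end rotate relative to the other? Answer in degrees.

5.11°

ω = 2π·324/60 = 33.93 rad/s, so T = P/ω = 34.3×10³ / 33.93 = 1011 N·m.
J = πd⁴/32 = π(0.0344)⁴/32 = 1.375×10^-7 m⁴.
θ = T·L/(G·J) = 1011 × 0.978 / (80.7×10⁹ × 1.375×10^-7) = 0.08912 rad.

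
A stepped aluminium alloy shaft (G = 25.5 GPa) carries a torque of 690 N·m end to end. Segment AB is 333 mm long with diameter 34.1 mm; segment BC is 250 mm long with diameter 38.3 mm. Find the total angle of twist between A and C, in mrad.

J_AB = π(0.0341)⁴/32 = 1.33×10^-7 m⁴; J_BC = π(0.0383)⁴/32 = 2.11×10^-7 m⁴.
θ = (T/G)·Σ L_i/J_i = (690.0/25.5×10⁹)·(0.333/1.33×10^-7 + 0.250/2.11×10^-7) = 0.09990 rad.

99.9 mrad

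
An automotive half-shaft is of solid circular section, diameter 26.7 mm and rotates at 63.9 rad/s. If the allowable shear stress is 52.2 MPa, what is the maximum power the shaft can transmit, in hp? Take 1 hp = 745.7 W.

J = πd⁴/32 = π(0.0267)⁴/32 = 4.989×10^-8 m⁴.
T_max = τ_allow·J/r = 5.22×10^7 × 4.989×10^-8 / 0.0133 = 195.1 N·m.
ω = 63.9 rad/s, so P_max = T_max·ω = 1.247×10^4 W.

16.7 hp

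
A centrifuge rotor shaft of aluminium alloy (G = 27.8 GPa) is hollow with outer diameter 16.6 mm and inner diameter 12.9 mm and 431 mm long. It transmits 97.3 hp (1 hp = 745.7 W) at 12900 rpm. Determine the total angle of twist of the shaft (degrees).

10.1°

ω = 2π·12900/60 = 1351 rad/s, so T = P/ω = 97.3×745.7 / 1351 = 53.71 N·m.
J = π(d_o⁴ − d_i⁴)/32 = π(0.0166⁴ − 0.0129⁴)/32 = 4.736×10^-9 m⁴.
θ = T·L/(G·J) = 53.71 × 0.431 / (27.8×10⁹ × 4.736×10^-9) = 0.1758 rad.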